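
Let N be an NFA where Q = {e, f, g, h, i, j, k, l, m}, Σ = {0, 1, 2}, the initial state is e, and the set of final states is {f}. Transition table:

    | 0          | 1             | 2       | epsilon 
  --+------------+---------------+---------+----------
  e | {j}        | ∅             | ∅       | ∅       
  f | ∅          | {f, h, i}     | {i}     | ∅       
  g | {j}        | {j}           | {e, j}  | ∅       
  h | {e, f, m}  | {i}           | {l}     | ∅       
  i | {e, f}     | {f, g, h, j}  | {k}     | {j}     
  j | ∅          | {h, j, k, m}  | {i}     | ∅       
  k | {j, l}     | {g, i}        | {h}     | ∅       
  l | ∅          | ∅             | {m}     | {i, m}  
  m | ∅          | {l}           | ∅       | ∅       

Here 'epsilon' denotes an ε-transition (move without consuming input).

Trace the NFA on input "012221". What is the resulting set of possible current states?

{f, g, h, i, j, k, l, m}

Start in {e}.
Read '0': e→{j}; now {j}.
Read '1': j→{h, j, k, m}; now {h, j, k, m}.
Read '2': h→{l}, j→{i}, k→{h}, m→∅; union {h, i, l}; ε-closure = {h, i, j, l, m}.
Read '2': h→{l}, i→{k}, j→{i}, l→{m}, m→∅; union {i, k, l, m}; ε-closure = {i, j, k, l, m}.
Read '2': i→{k}, j→{i}, k→{h}, l→{m}, m→∅; union {h, i, k, m}; ε-closure = {h, i, j, k, m}.
Read '1': h→{i}, i→{f, g, h, j}, j→{h, j, k, m}, k→{g, i}, m→{l}; now {f, g, h, i, j, k, l, m}.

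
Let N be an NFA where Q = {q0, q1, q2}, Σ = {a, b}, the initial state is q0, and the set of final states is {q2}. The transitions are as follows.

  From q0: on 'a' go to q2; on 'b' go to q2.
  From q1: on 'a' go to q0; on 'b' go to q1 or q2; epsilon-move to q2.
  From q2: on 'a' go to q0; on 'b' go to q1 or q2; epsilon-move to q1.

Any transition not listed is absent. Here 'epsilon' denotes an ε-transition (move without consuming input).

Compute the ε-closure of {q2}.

{q1, q2}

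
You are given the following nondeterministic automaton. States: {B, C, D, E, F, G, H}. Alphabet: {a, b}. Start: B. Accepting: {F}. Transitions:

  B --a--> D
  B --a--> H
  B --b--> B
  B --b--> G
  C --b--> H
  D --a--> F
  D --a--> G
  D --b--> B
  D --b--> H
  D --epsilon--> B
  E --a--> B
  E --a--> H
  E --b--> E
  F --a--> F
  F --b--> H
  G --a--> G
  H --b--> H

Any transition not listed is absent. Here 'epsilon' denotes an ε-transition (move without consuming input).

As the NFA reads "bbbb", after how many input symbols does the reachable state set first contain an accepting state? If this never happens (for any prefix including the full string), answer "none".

none

Start in {B}.
Read 'b': B→{B, G}; now {B, G}.
Read 'b': B→{B, G}, G→∅; now {B, G}.
Read 'b': B→{B, G}, G→∅; now {B, G}.
Read 'b': B→{B, G}, G→∅; now {B, G}.
No reachable set along the way intersects F.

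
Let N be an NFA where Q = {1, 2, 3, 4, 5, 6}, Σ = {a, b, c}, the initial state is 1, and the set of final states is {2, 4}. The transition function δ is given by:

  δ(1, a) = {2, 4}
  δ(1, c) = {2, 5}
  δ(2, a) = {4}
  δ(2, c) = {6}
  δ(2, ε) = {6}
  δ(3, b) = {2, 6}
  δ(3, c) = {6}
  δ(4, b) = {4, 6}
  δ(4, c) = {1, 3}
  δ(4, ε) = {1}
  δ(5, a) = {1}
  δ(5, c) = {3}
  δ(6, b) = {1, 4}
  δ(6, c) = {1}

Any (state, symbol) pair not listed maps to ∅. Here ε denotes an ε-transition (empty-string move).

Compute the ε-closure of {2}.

Begin with {2}.
ε-move 2 → 6; add 6.

{2, 6}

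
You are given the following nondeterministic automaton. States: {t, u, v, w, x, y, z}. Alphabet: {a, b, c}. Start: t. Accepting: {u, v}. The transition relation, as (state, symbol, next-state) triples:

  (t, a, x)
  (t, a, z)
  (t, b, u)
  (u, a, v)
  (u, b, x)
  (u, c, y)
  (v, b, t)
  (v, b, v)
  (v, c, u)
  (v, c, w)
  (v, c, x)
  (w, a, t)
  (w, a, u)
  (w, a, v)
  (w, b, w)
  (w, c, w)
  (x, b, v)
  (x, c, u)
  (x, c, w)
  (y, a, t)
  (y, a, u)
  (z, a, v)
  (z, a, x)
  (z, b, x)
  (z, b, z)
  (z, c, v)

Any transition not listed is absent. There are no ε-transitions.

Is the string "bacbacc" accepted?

Start in {t}.
Read 'b': t→{u}; now {u}.
Read 'a': u→{v}; now {v}.
Read 'c': v→{u, w, x}; now {u, w, x}.
Read 'b': u→{x}, w→{w}, x→{v}; now {v, w, x}.
Read 'a': v→∅, w→{t, u, v}, x→∅; now {t, u, v}.
Read 'c': t→∅, u→{y}, v→{u, w, x}; now {u, w, x, y}.
Read 'c': u→{y}, w→{w}, x→{u, w}, y→∅; now {u, w, y}.
The final set {u, w, y} contains the accepting state u.

Yes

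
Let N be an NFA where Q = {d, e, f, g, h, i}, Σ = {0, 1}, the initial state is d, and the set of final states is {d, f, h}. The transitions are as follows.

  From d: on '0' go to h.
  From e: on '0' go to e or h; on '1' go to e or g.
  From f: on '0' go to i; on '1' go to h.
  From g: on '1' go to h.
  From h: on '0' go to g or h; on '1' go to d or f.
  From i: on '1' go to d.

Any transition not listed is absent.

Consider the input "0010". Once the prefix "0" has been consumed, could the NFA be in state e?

Start in {d}.
Read '0': {d} → {h}.
State e is not in {h}.

No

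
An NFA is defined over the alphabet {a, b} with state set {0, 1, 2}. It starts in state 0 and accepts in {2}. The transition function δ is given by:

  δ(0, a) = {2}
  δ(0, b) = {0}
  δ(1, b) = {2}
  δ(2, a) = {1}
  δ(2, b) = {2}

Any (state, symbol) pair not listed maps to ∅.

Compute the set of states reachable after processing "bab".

Start in {0}.
Read 'b': 0→{0}; now {0}.
Read 'a': 0→{2}; now {2}.
Read 'b': 2→{2}; now {2}.

{2}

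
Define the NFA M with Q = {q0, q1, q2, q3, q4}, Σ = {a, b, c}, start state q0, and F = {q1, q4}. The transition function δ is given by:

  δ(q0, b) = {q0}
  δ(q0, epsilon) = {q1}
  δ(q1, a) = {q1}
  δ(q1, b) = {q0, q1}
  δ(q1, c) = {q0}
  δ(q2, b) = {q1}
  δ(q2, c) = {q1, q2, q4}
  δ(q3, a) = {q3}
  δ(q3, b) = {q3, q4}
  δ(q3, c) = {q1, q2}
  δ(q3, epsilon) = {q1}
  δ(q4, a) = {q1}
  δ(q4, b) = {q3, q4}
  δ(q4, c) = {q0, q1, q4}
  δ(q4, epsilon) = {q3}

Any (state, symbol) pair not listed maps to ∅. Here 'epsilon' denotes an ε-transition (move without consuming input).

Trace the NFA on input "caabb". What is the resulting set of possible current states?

Start: ε-closure({q0}) = {q0, q1}.
Read 'c': {q0, q1} → {q0, q1}.
Read 'a': {q0, q1} → {q1}.
Read 'a': {q1} → {q1}.
Read 'b': {q1} → {q0, q1}.
Read 'b': {q0, q1} → {q0, q1}.

{q0, q1}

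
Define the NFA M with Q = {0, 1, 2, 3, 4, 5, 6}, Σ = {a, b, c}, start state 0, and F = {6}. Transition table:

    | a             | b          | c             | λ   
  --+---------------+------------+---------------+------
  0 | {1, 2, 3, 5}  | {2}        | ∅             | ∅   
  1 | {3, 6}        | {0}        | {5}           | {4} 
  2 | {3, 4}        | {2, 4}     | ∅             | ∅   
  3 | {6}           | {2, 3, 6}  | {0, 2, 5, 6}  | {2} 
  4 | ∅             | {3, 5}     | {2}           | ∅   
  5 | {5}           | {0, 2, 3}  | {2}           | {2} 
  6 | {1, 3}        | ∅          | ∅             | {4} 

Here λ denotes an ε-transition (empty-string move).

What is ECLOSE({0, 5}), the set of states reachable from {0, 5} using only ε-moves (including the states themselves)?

Begin with {0, 5}.
ε-move 5 → 2; add 2.

{0, 2, 5}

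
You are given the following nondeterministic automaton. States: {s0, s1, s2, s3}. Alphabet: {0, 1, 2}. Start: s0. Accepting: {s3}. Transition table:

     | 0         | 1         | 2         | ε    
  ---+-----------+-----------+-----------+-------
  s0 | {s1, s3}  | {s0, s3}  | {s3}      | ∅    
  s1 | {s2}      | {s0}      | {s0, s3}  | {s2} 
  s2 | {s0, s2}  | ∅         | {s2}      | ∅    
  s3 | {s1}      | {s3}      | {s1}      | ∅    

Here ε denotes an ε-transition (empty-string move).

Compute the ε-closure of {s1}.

Begin with {s1}.
ε-move s1 → s2; add s2.

{s1, s2}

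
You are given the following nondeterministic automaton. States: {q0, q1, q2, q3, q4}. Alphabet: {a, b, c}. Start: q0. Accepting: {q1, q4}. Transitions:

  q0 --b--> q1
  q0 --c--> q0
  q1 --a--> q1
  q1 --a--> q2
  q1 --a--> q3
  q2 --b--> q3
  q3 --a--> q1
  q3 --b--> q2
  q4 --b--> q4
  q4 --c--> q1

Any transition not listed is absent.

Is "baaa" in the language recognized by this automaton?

Yes

Start in {q0}.
Read 'b': {q0} → {q1}.
Read 'a': {q1} → {q1, q2, q3}.
Read 'a': {q1, q2, q3} → {q1, q2, q3}.
Read 'a': {q1, q2, q3} → {q1, q2, q3}.
The final set {q1, q2, q3} contains the accepting state q1.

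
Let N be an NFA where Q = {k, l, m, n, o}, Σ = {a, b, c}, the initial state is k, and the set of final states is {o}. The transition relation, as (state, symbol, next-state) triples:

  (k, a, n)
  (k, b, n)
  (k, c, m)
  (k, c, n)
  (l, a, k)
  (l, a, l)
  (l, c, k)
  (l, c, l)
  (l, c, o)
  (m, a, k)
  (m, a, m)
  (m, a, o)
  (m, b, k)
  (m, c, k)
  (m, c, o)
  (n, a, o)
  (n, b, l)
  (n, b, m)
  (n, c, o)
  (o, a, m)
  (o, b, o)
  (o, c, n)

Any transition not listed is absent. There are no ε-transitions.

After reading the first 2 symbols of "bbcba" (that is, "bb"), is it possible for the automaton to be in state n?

No

Start in {k}.
Read 'b': k→{n}; now {n}.
Read 'b': n→{l, m}; now {l, m}.
State n is not in {l, m}.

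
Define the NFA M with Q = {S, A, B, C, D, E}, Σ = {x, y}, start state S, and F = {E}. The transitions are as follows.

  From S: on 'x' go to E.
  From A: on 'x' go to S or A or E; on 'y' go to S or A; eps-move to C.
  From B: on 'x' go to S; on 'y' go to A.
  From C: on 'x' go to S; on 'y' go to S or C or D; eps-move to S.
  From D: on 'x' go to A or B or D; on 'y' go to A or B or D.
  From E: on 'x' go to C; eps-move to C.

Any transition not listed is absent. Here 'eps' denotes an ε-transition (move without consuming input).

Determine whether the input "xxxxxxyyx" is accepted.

Yes

Start in {S}.
Read 'x': S→{E}; union {E}; ε-closure = {S, C, E}.
Read 'x': S→{E}, C→{S}, E→{C}; now {S, C, E}.
Read 'x': S→{E}, C→{S}, E→{C}; now {S, C, E}.
Read 'x': S→{E}, C→{S}, E→{C}; now {S, C, E}.
Read 'x': S→{E}, C→{S}, E→{C}; now {S, C, E}.
Read 'x': S→{E}, C→{S}, E→{C}; now {S, C, E}.
Read 'y': S→∅, C→{S, C, D}, E→∅; now {S, C, D}.
Read 'y': S→∅, C→{S, C, D}, D→{A, B, D}; now {S, A, B, C, D}.
Read 'x': S→{E}, A→{S, A, E}, B→{S}, C→{S}, D→{A, B, D}; union {S, A, B, D, E}; ε-closure = {S, A, B, C, D, E}.
The final set {S, A, B, C, D, E} contains the accepting state E.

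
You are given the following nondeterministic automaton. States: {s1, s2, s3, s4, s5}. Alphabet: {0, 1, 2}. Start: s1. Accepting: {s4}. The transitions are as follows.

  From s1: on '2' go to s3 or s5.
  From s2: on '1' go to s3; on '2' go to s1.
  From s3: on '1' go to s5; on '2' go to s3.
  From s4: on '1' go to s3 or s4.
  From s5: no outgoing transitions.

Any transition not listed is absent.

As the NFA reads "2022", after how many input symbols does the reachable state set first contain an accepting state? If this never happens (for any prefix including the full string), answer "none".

none

Start in {s1}.
Read '2': s1→{s3, s5}; now {s3, s5}.
Read '0': s3→∅, s5→∅; now ∅.
The set is empty and remains empty for the remaining 2 symbols.
No reachable set along the way intersects F.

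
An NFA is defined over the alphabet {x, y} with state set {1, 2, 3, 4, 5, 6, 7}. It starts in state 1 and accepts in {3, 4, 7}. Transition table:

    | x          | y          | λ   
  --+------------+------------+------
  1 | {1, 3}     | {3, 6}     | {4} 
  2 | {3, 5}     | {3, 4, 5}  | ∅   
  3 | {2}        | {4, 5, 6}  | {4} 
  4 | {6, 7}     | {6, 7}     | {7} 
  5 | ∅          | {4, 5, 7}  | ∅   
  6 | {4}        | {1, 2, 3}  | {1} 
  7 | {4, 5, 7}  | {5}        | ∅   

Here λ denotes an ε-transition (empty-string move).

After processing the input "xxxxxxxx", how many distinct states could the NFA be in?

Start: ε-closure({1}) = {1, 4, 7}.
Read 'x': {1, 4, 7} → {1, 3, 4, 5, 6, 7}.
Read 'x': {1, 3, 4, 5, 6, 7} → {1, 2, 3, 4, 5, 6, 7}.
Read 'x': {1, 2, 3, 4, 5, 6, 7} → {1, 2, 3, 4, 5, 6, 7}.
Read 'x': {1, 2, 3, 4, 5, 6, 7} → {1, 2, 3, 4, 5, 6, 7}.
Read 'x': {1, 2, 3, 4, 5, 6, 7} → {1, 2, 3, 4, 5, 6, 7}.
Read 'x': {1, 2, 3, 4, 5, 6, 7} → {1, 2, 3, 4, 5, 6, 7}.
Read 'x': {1, 2, 3, 4, 5, 6, 7} → {1, 2, 3, 4, 5, 6, 7}.
Read 'x': {1, 2, 3, 4, 5, 6, 7} → {1, 2, 3, 4, 5, 6, 7}.
That set has 7 states.

7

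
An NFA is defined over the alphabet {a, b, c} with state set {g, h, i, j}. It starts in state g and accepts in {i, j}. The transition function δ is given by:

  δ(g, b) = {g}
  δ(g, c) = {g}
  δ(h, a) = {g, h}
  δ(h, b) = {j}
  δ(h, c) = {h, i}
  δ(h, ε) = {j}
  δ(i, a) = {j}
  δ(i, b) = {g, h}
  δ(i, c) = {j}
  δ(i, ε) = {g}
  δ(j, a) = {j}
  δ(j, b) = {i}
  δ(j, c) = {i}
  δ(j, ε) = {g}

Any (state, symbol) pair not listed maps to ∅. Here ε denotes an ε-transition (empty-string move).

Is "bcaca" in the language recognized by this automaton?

No

Start in {g}.
Read 'b': g→{g}; now {g}.
Read 'c': g→{g}; now {g}.
Read 'a': g→∅; now ∅.
The set is empty and remains empty for the remaining 2 symbols.
The final set ∅ contains no accepting state.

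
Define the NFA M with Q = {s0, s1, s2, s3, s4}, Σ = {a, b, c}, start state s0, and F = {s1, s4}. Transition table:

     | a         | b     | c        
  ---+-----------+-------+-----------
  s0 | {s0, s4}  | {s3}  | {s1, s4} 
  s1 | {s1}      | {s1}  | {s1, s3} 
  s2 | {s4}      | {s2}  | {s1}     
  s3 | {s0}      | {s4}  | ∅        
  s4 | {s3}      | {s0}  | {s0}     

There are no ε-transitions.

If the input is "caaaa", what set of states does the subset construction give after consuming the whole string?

{s0, s1, s3, s4}

Start in {s0}.
Read 'c': s0→{s1, s4}; now {s1, s4}.
Read 'a': s1→{s1}, s4→{s3}; now {s1, s3}.
Read 'a': s1→{s1}, s3→{s0}; now {s0, s1}.
Read 'a': s0→{s0, s4}, s1→{s1}; now {s0, s1, s4}.
Read 'a': s0→{s0, s4}, s1→{s1}, s4→{s3}; now {s0, s1, s3, s4}.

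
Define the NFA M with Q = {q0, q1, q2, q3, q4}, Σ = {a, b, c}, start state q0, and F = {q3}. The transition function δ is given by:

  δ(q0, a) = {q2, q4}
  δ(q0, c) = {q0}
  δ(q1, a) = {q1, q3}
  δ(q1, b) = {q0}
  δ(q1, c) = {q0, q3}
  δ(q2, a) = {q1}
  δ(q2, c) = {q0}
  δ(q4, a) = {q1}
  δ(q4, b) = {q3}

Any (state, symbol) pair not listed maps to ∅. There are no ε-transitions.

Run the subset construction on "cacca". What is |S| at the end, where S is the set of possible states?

2

Start in {q0}.
Read 'c': q0→{q0}; now {q0}.
Read 'a': q0→{q2, q4}; now {q2, q4}.
Read 'c': q2→{q0}, q4→∅; now {q0}.
Read 'c': q0→{q0}; now {q0}.
Read 'a': q0→{q2, q4}; now {q2, q4}.
That set has 2 states.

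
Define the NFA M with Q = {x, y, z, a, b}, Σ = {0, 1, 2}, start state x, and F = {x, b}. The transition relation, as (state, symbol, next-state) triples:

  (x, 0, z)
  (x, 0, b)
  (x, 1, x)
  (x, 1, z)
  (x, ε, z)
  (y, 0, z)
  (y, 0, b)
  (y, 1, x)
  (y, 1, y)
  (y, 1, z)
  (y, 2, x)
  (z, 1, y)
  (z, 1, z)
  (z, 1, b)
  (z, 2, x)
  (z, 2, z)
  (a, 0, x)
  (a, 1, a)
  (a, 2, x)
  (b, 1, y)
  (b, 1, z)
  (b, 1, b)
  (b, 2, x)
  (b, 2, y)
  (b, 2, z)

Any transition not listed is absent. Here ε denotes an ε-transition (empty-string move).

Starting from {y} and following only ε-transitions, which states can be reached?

{y}

Begin with {y}.
No ε-moves leave this set, so the closure equals the set itself.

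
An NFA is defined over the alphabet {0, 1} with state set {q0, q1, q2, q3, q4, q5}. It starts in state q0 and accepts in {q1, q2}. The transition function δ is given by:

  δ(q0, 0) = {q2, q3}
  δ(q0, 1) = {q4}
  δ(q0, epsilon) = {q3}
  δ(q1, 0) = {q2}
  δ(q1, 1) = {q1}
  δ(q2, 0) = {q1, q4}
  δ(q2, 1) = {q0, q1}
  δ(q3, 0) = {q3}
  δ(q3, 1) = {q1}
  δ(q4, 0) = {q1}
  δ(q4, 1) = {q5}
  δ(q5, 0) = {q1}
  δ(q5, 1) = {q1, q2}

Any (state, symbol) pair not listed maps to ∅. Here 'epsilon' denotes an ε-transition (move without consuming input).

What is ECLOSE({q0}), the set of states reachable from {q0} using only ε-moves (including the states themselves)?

{q0, q3}

Begin with {q0}.
ε-move q0 → q3; add q3.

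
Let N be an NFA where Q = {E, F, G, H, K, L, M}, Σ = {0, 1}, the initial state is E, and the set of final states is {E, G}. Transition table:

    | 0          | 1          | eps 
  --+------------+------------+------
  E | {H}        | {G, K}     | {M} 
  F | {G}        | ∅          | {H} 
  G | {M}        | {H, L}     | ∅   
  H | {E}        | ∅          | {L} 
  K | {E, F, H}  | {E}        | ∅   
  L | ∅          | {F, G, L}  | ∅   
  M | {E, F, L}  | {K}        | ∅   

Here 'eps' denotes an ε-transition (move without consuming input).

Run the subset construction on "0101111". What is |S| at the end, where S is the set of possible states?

6

Start: ε-closure({E}) = {E, M}.
Read '0': E→{H}, M→{E, F, L}; union {E, F, H, L}; ε-closure = {E, F, H, L, M}.
Read '1': E→{G, K}, F→∅, H→∅, L→{F, G, L}, M→{K}; union {F, G, K, L}; ε-closure = {F, G, H, K, L}.
Read '0': F→{G}, G→{M}, H→{E}, K→{E, F, H}, L→∅; union {E, F, G, H, M}; ε-closure = {E, F, G, H, L, M}.
Read '1': E→{G, K}, F→∅, G→{H, L}, H→∅, L→{F, G, L}, M→{K}; now {F, G, H, K, L}.
Read '1': F→∅, G→{H, L}, H→∅, K→{E}, L→{F, G, L}; union {E, F, G, H, L}; ε-closure = {E, F, G, H, L, M}.
Read '1': E→{G, K}, F→∅, G→{H, L}, H→∅, L→{F, G, L}, M→{K}; now {F, G, H, K, L}.
Read '1': F→∅, G→{H, L}, H→∅, K→{E}, L→{F, G, L}; union {E, F, G, H, L}; ε-closure = {E, F, G, H, L, M}.
That set has 6 states.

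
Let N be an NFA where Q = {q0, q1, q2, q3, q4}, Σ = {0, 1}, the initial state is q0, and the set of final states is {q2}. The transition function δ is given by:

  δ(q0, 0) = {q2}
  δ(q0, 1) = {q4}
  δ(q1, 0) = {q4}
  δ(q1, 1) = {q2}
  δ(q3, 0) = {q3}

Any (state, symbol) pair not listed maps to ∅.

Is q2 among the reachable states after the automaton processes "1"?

No

Start in {q0}.
Read '1': {q0} → {q4}.
State q2 is not in {q4}.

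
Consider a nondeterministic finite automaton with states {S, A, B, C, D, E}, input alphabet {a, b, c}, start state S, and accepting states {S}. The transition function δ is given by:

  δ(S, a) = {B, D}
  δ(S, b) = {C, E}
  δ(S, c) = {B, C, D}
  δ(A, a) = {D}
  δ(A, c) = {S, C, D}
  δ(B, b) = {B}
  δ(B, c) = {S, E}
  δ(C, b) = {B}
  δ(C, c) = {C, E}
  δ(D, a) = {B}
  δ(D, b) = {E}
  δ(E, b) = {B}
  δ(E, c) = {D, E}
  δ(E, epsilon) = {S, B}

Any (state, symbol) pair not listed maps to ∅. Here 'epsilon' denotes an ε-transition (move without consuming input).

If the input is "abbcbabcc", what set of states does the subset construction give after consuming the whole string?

{S, B, C, D, E}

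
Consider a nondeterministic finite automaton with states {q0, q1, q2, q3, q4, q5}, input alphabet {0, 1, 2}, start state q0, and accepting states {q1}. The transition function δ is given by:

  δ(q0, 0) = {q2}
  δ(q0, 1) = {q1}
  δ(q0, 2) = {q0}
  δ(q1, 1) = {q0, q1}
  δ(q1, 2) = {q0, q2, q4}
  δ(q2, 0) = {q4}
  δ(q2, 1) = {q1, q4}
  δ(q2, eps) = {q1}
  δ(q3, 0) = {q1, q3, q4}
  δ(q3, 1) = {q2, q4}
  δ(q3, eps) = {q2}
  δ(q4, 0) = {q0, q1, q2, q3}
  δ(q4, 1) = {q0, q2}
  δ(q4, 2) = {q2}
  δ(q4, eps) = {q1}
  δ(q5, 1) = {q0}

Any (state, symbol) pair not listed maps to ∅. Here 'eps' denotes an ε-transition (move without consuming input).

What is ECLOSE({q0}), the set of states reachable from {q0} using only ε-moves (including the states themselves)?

{q0}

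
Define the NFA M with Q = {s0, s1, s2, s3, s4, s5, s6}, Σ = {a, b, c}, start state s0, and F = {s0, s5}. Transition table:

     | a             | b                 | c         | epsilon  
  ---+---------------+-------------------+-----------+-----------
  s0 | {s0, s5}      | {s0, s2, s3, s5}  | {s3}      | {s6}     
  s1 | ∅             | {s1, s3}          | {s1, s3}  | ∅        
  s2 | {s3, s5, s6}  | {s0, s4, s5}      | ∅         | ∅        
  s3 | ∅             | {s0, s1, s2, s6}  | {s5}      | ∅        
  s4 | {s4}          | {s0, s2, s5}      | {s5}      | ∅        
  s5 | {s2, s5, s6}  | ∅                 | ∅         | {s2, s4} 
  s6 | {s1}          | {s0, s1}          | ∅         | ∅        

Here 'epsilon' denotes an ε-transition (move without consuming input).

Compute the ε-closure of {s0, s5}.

{s0, s2, s4, s5, s6}

Begin with {s0, s5}.
ε-move s5 → s2; add s2.
ε-move s5 → s4; add s4.
ε-move s0 → s6; add s6.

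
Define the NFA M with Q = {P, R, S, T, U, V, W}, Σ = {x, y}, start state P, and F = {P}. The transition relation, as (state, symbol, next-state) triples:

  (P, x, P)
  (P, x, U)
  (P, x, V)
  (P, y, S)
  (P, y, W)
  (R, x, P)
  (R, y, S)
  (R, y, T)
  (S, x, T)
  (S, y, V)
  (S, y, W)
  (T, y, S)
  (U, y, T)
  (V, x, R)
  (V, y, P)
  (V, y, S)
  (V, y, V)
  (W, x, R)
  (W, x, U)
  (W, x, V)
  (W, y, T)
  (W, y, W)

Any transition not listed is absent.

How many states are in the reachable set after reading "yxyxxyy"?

5

Start in {P}.
Read 'y': {P} → {S, W}.
Read 'x': {S, W} → {R, T, U, V}.
Read 'y': {R, T, U, V} → {P, S, T, V}.
Read 'x': {P, S, T, V} → {P, R, T, U, V}.
Read 'x': {P, R, T, U, V} → {P, R, U, V}.
Read 'y': {P, R, U, V} → {P, S, T, V, W}.
Read 'y': {P, S, T, V, W} → {P, S, T, V, W}.
That set has 5 states.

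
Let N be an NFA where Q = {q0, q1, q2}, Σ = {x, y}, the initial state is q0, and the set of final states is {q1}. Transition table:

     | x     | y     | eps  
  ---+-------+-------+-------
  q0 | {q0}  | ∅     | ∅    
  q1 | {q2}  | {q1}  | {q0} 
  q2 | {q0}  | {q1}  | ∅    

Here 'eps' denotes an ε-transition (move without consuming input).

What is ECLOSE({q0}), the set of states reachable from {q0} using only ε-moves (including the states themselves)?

Begin with {q0}.
No ε-moves leave this set, so the closure equals the set itself.

{q0}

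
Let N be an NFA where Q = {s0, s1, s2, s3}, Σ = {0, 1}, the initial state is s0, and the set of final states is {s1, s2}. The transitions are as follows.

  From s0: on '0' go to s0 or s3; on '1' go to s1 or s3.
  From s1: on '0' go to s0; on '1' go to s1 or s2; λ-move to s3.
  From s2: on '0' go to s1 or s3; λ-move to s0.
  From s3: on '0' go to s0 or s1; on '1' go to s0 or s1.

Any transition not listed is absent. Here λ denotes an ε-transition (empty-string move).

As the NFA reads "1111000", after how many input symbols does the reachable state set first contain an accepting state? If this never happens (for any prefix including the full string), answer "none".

Start in {s0}.
Read '1': {s0} → {s1, s3}.
None of the earlier sets intersect F, but {s1, s3} does.

1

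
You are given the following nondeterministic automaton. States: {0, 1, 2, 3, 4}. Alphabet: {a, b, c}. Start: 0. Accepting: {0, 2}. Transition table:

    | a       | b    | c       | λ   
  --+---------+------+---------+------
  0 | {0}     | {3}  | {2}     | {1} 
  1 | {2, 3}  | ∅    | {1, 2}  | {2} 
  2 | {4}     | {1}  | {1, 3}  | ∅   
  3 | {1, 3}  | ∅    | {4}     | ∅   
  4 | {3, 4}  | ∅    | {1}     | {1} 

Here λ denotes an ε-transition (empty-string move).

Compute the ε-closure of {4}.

{1, 2, 4}

Begin with {4}.
ε-move 4 → 1; add 1.
ε-move 1 → 2; add 2.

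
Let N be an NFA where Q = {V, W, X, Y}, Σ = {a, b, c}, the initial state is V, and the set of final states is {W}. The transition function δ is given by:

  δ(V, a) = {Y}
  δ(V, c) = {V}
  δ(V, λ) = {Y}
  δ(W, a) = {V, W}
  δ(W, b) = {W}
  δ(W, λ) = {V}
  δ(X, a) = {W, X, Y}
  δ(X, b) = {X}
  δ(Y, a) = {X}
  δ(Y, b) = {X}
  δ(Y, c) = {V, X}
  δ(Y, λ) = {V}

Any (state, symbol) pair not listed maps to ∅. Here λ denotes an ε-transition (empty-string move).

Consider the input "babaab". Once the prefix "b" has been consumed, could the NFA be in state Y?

No

Start: ε-closure({V}) = {V, Y}.
Read 'b': V→∅, Y→{X}; now {X}.
State Y is not in {X}.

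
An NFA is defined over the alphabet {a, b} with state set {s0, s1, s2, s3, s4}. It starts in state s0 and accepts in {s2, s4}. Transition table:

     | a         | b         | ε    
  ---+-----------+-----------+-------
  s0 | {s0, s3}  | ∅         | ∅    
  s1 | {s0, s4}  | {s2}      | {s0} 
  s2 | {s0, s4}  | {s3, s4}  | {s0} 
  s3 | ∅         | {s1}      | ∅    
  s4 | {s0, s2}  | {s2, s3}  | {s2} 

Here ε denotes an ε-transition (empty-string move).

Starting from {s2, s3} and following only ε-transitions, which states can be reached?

{s0, s2, s3}

Begin with {s2, s3}.
ε-move s2 → s0; add s0.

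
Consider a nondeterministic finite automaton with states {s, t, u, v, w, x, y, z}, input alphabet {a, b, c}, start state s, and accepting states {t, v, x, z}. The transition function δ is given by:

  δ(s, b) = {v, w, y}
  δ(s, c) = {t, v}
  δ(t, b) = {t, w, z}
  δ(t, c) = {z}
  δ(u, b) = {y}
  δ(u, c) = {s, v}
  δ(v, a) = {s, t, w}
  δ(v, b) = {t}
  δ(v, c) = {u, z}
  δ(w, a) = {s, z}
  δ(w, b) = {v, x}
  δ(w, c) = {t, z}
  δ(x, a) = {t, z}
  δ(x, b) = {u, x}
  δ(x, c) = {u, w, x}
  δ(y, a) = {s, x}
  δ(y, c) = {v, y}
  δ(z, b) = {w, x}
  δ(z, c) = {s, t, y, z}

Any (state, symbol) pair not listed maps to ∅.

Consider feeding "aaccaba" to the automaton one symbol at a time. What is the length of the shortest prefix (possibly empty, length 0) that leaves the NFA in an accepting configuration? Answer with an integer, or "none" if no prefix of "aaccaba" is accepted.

Start in {s}.
Read 'a': {s} → ∅.
The set is empty and remains empty for the remaining 6 symbols.
No reachable set along the way intersects F.

none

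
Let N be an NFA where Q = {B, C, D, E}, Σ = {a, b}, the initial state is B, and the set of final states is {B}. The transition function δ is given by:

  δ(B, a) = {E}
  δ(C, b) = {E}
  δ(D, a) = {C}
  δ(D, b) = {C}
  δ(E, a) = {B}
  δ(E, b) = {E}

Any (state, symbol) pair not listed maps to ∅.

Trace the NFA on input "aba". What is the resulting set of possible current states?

{B}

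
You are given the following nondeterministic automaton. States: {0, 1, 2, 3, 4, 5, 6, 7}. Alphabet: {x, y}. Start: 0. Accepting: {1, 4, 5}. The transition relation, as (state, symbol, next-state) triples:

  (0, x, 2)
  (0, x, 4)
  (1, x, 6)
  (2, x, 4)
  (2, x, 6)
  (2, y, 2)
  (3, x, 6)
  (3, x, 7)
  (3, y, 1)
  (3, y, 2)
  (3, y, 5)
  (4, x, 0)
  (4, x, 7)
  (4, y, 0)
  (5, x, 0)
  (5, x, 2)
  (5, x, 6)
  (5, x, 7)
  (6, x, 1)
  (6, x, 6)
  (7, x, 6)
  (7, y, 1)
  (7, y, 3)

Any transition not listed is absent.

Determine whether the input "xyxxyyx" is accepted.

Yes

Start in {0}.
Read 'x': 0→{2, 4}; now {2, 4}.
Read 'y': 2→{2}, 4→{0}; now {0, 2}.
Read 'x': 0→{2, 4}, 2→{4, 6}; now {2, 4, 6}.
Read 'x': 2→{4, 6}, 4→{0, 7}, 6→{1, 6}; now {0, 1, 4, 6, 7}.
Read 'y': 0→∅, 1→∅, 4→{0}, 6→∅, 7→{1, 3}; now {0, 1, 3}.
Read 'y': 0→∅, 1→∅, 3→{1, 2, 5}; now {1, 2, 5}.
Read 'x': 1→{6}, 2→{4, 6}, 5→{0, 2, 6, 7}; now {0, 2, 4, 6, 7}.
The final set {0, 2, 4, 6, 7} contains the accepting state 4.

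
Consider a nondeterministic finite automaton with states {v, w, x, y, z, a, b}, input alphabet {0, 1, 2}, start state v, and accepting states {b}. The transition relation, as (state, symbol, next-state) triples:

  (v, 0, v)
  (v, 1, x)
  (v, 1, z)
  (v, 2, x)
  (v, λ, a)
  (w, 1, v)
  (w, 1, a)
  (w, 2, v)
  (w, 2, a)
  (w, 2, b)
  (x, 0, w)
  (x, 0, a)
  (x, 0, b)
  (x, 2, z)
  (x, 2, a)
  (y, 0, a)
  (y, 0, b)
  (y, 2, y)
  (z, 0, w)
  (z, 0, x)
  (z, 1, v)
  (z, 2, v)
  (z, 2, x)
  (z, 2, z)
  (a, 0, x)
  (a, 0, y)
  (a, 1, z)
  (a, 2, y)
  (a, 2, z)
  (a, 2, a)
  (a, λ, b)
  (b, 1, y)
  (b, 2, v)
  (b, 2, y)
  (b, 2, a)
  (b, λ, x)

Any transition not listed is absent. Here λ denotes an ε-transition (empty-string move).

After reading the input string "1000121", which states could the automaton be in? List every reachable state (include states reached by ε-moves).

Start: ε-closure({v}) = {v, x, a, b}.
Read '1': {v, x, a, b} → {x, y, z}.
Read '0': {x, y, z} → {w, x, a, b}.
Read '0': {w, x, a, b} → {w, x, y, a, b}.
Read '0': {w, x, y, a, b} → {w, x, y, a, b}.
Read '1': {w, x, y, a, b} → {v, x, y, z, a, b}.
Read '2': {v, x, y, z, a, b} → {v, x, y, z, a, b}.
Read '1': {v, x, y, z, a, b} → {v, x, y, z, a, b}.

{v, x, y, z, a, b}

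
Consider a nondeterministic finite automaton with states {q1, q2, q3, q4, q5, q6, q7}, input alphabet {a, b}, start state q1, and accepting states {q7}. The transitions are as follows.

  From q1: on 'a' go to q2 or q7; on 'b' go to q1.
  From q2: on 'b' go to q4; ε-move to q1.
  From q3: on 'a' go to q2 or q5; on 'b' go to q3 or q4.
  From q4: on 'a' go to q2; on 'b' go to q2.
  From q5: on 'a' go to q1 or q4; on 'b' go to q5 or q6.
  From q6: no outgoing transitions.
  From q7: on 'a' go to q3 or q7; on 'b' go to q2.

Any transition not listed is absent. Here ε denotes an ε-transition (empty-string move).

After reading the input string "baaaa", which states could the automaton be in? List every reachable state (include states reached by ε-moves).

{q1, q2, q3, q4, q5, q7}

Start in {q1}.
Read 'b': {q1} → {q1}.
Read 'a': {q1} → {q1, q2, q7}.
Read 'a': {q1, q2, q7} → {q1, q2, q3, q7}.
Read 'a': {q1, q2, q3, q7} → {q1, q2, q3, q5, q7}.
Read 'a': {q1, q2, q3, q5, q7} → {q1, q2, q3, q4, q5, q7}.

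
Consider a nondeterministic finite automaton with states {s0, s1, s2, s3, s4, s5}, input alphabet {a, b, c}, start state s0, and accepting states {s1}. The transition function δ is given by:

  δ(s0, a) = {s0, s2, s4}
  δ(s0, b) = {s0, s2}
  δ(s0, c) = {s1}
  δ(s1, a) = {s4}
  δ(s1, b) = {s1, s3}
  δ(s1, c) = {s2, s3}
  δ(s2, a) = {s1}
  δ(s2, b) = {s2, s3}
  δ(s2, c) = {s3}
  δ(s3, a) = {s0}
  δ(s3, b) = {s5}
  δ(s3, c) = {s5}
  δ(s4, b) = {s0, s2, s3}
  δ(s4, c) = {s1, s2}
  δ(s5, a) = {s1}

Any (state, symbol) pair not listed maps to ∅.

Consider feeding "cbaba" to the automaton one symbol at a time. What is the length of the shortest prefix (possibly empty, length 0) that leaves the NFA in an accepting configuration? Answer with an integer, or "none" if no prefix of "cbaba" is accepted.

Start in {s0}.
Read 'c': {s0} → {s1}.
None of the earlier sets intersect F, but {s1} does.

1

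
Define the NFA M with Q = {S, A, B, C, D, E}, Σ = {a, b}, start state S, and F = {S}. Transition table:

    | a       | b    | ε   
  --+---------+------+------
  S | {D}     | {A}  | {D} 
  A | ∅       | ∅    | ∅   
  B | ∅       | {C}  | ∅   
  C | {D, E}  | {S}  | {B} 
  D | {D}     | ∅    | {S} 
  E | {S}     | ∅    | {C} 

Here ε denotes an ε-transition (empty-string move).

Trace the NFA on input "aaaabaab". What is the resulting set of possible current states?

∅

Start: ε-closure({S}) = {S, D}.
Read 'a': S→{D}, D→{D}; union {D}; ε-closure = {S, D}.
Read 'a': S→{D}, D→{D}; union {D}; ε-closure = {S, D}.
Read 'a': S→{D}, D→{D}; union {D}; ε-closure = {S, D}.
Read 'a': S→{D}, D→{D}; union {D}; ε-closure = {S, D}.
Read 'b': S→{A}, D→∅; now {A}.
Read 'a': A→∅; now ∅.
The set is empty and remains empty for the remaining 2 symbols.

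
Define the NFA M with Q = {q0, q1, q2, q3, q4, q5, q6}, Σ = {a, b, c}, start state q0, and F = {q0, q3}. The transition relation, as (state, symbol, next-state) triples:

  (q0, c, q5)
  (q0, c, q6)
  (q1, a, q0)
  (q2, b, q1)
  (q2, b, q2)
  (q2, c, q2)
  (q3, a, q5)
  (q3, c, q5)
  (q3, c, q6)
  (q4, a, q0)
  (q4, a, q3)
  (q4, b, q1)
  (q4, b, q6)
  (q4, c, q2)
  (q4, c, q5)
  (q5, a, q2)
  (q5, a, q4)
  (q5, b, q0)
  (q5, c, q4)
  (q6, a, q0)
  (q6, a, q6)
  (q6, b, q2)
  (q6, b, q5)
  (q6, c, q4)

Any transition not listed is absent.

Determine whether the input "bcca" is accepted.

No

Start in {q0}.
Read 'b': {q0} → ∅.
The set is empty and remains empty for the remaining 3 symbols.
The final set ∅ contains no accepting state.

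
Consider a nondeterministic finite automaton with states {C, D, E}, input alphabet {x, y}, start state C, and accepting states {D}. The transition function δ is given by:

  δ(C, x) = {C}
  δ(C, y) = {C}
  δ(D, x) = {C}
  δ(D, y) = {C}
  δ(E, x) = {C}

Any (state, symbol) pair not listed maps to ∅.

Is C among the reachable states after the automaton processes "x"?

Start in {C}.
Read 'x': {C} → {C}.
State C is in {C}.

Yes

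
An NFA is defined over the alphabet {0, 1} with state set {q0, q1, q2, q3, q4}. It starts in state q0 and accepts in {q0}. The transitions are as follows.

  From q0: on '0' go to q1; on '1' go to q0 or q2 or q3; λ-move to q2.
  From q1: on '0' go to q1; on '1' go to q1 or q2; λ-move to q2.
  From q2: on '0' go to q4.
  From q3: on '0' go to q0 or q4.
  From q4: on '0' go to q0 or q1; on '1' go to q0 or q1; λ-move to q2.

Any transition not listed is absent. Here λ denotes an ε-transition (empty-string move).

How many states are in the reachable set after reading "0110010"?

4

Start: ε-closure({q0}) = {q0, q2}.
Read '0': {q0, q2} → {q1, q2, q4}.
Read '1': {q1, q2, q4} → {q0, q1, q2}.
Read '1': {q0, q1, q2} → {q0, q1, q2, q3}.
Read '0': {q0, q1, q2, q3} → {q0, q1, q2, q4}.
Read '0': {q0, q1, q2, q4} → {q0, q1, q2, q4}.
Read '1': {q0, q1, q2, q4} → {q0, q1, q2, q3}.
Read '0': {q0, q1, q2, q3} → {q0, q1, q2, q4}.
That set has 4 states.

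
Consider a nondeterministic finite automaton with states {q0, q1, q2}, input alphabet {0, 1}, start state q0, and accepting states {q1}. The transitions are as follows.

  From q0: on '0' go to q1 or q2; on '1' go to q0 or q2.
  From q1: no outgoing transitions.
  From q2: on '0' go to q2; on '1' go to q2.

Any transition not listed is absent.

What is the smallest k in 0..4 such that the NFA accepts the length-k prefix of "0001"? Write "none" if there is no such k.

Start in {q0}.
Read '0': q0→{q1, q2}; now {q1, q2}.
None of the earlier sets intersect F, but {q1, q2} does.

1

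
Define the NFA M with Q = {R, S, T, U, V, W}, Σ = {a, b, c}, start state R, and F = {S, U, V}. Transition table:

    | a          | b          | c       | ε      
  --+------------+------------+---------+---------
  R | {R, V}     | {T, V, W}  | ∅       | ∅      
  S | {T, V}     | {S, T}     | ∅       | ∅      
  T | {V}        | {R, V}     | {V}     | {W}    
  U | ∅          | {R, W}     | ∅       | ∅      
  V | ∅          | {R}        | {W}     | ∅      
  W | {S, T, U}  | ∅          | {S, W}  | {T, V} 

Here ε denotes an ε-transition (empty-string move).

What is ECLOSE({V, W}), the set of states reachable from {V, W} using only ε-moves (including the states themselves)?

{T, V, W}

Begin with {V, W}.
ε-move W → T; add T.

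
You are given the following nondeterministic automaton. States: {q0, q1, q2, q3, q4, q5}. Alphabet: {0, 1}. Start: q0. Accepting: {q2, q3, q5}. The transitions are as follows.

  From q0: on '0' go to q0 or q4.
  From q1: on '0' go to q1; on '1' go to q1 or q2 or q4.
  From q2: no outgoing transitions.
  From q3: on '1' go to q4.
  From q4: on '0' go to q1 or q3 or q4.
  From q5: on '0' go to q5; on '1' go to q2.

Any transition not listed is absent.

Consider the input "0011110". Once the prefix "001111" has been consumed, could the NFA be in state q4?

Yes

Start in {q0}.
Read '0': {q0} → {q0, q4}.
Read '0': {q0, q4} → {q0, q1, q3, q4}.
Read '1': {q0, q1, q3, q4} → {q1, q2, q4}.
Read '1': {q1, q2, q4} → {q1, q2, q4}.
Read '1': {q1, q2, q4} → {q1, q2, q4}.
Read '1': {q1, q2, q4} → {q1, q2, q4}.
State q4 is in {q1, q2, q4}.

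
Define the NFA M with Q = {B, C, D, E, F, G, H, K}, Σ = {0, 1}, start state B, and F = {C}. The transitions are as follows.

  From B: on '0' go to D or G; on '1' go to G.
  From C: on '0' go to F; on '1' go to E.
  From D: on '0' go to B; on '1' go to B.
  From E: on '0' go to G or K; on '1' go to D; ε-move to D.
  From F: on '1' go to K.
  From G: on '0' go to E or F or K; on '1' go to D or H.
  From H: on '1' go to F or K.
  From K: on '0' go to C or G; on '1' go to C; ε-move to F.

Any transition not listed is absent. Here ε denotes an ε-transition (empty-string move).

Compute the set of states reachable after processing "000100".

Start in {B}.
Read '0': B→{D, G}; now {D, G}.
Read '0': D→{B}, G→{E, F, K}; union {B, E, F, K}; ε-closure = {B, D, E, F, K}.
Read '0': B→{D, G}, D→{B}, E→{G, K}, F→∅, K→{C, G}; union {B, C, D, G, K}; ε-closure = {B, C, D, F, G, K}.
Read '1': B→{G}, C→{E}, D→{B}, F→{K}, G→{D, H}, K→{C}; union {B, C, D, E, G, H, K}; ε-closure = {B, C, D, E, F, G, H, K}.
Read '0': B→{D, G}, C→{F}, D→{B}, E→{G, K}, F→∅, G→{E, F, K}, H→∅, K→{C, G}; now {B, C, D, E, F, G, K}.
Read '0': B→{D, G}, C→{F}, D→{B}, E→{G, K}, F→∅, G→{E, F, K}, K→{C, G}; now {B, C, D, E, F, G, K}.

{B, C, D, E, F, G, K}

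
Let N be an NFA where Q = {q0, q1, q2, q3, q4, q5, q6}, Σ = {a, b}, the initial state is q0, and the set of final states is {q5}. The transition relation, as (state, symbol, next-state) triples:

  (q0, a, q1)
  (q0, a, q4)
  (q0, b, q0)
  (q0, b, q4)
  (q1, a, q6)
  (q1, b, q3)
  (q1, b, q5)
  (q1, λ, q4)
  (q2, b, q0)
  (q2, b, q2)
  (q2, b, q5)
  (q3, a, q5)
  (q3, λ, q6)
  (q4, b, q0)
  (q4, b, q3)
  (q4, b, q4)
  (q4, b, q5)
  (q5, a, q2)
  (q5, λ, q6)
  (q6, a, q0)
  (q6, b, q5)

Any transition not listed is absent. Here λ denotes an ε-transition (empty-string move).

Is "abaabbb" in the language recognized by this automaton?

Yes

Start in {q0}.
Read 'a': q0→{q1, q4}; now {q1, q4}.
Read 'b': q1→{q3, q5}, q4→{q0, q3, q4, q5}; union {q0, q3, q4, q5}; ε-closure = {q0, q3, q4, q5, q6}.
Read 'a': q0→{q1, q4}, q3→{q5}, q4→∅, q5→{q2}, q6→{q0}; union {q0, q1, q2, q4, q5}; ε-closure = {q0, q1, q2, q4, q5, q6}.
Read 'a': q0→{q1, q4}, q1→{q6}, q2→∅, q4→∅, q5→{q2}, q6→{q0}; now {q0, q1, q2, q4, q6}.
Read 'b': q0→{q0, q4}, q1→{q3, q5}, q2→{q0, q2, q5}, q4→{q0, q3, q4, q5}, q6→{q5}; union {q0, q2, q3, q4, q5}; ε-closure = {q0, q2, q3, q4, q5, q6}.
Read 'b': q0→{q0, q4}, q2→{q0, q2, q5}, q3→∅, q4→{q0, q3, q4, q5}, q5→∅, q6→{q5}; union {q0, q2, q3, q4, q5}; ε-closure = {q0, q2, q3, q4, q5, q6}.
Read 'b': q0→{q0, q4}, q2→{q0, q2, q5}, q3→∅, q4→{q0, q3, q4, q5}, q5→∅, q6→{q5}; union {q0, q2, q3, q4, q5}; ε-closure = {q0, q2, q3, q4, q5, q6}.
The final set {q0, q2, q3, q4, q5, q6} contains the accepting state q5.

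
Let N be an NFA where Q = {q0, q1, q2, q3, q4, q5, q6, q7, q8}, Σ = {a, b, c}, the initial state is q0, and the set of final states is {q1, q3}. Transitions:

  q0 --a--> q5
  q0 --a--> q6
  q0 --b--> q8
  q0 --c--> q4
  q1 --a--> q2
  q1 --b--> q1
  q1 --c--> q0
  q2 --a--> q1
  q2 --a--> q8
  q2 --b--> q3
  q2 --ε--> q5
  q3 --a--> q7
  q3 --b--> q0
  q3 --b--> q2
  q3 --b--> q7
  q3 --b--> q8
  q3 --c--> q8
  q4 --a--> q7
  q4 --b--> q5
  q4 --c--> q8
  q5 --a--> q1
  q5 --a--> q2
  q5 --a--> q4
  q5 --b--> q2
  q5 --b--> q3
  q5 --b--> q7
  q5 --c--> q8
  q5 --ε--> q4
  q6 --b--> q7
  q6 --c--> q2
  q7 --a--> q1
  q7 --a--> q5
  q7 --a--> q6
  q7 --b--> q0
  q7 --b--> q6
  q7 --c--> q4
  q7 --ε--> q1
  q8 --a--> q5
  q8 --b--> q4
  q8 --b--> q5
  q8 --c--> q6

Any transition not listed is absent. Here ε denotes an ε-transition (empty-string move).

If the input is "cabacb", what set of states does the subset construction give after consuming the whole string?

{q1, q2, q3, q4, q5, q7}

Start in {q0}.
Read 'c': {q0} → {q4}.
Read 'a': {q4} → {q1, q7}.
Read 'b': {q1, q7} → {q0, q1, q6}.
Read 'a': {q0, q1, q6} → {q2, q4, q5, q6}.
Read 'c': {q2, q4, q5, q6} → {q2, q4, q5, q8}.
Read 'b': {q2, q4, q5, q8} → {q1, q2, q3, q4, q5, q7}.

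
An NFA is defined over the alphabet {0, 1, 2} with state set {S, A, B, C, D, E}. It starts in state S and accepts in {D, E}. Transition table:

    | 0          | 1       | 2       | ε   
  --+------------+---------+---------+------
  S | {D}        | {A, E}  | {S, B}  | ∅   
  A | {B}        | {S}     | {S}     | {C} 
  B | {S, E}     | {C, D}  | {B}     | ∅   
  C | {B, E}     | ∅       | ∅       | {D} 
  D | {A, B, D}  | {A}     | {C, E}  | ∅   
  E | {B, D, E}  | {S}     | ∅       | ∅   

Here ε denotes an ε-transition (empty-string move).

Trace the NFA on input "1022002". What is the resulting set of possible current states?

{S, B, C, D, E}

Start in {S}.
Read '1': S→{A, E}; union {A, E}; ε-closure = {A, C, D, E}.
Read '0': A→{B}, C→{B, E}, D→{A, B, D}, E→{B, D, E}; union {A, B, D, E}; ε-closure = {A, B, C, D, E}.
Read '2': A→{S}, B→{B}, C→∅, D→{C, E}, E→∅; union {S, B, C, E}; ε-closure = {S, B, C, D, E}.
Read '2': S→{S, B}, B→{B}, C→∅, D→{C, E}, E→∅; union {S, B, C, E}; ε-closure = {S, B, C, D, E}.
Read '0': S→{D}, B→{S, E}, C→{B, E}, D→{A, B, D}, E→{B, D, E}; union {S, A, B, D, E}; ε-closure = {S, A, B, C, D, E}.
Read '0': S→{D}, A→{B}, B→{S, E}, C→{B, E}, D→{A, B, D}, E→{B, D, E}; union {S, A, B, D, E}; ε-closure = {S, A, B, C, D, E}.
Read '2': S→{S, B}, A→{S}, B→{B}, C→∅, D→{C, E}, E→∅; union {S, B, C, E}; ε-closure = {S, B, C, D, E}.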